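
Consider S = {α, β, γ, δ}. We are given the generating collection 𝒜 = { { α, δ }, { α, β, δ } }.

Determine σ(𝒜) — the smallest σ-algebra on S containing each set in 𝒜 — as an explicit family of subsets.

Initial family (4 sets): { {}, { α, δ }, { α, β, δ }, S }.
Round 1. New:
  { γ }  = S∖{ α, β, δ }
  { β, γ }  = S∖{ α, δ }
  — 6 sets.
Round 2. New:
  { α, γ, δ }  = { γ } ∪ { α, δ }
  — 7 sets.
Round 3 adds 1:
  { β }  = S∖{ α, γ, δ }
  — 8 sets.
Round 4: closed — nothing new.

Therefore σ(𝒜) = { {}, { β }, { γ }, { α, δ }, { β, γ }, { α, β, δ }, { α, γ, δ }, S } (|σ(𝒜)| = 8).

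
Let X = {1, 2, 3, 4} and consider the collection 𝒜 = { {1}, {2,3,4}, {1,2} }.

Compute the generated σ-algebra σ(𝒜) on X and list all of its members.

|σ(𝒜)| = 8.  σ(𝒜) = { ∅, {1}, {2}, {1,2}, {3,4}, {1,3,4}, {2,3,4}, X }

Derivation:
Begin from { ∅, {1}, {1,2}, {2,3,4}, X } (that is, 𝒜 plus ∅ and X).
Step 1. New:
  {3,4}  = X∖{1,2}
  — 6 sets.
Step 2 adds 1:
  {1,3,4}  = {3,4} ∪ {1}
  — 7 sets.
Step 3. New:
  {2}  = X∖{1,3,4}
  — 8 sets.
Step 4 adds nothing — fixpoint reached.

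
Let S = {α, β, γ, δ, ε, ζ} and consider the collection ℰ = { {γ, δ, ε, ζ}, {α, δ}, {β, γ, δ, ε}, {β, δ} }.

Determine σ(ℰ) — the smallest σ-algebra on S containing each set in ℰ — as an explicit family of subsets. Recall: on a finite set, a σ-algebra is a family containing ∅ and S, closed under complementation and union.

Initial family (6 sets): { {}, {α, δ}, {β, δ}, {β, γ, δ, ε}, {γ, δ, ε, ζ}, S }.
Iteration 1. New:
  {α, β}  = complement {γ, δ, ε, ζ}
  {α, ζ}  = complement {β, γ, δ, ε}
  {α, β, δ}  = {α, δ} ∪ {β, δ}
  {α, γ, ε, ζ}  = complement {β, δ}
  {β, γ, ε, ζ}  = complement {α, δ}
  {α, β, γ, δ, ε}  = {α, δ} ∪ {β, γ, δ, ε}
  {α, γ, δ, ε, ζ}  = {α, δ} ∪ {γ, δ, ε, ζ}
  {β, γ, δ, ε, ζ}  = {γ, δ, ε, ζ} ∪ {β, γ, δ, ε}
  |family| = 14
Iteration 2: 8 new —
  {α}  = complement {β, γ, δ, ε, ζ}
  {β}  = complement {α, γ, δ, ε, ζ}
  {ζ}  = complement {α, β, γ, δ, ε}
  {α, β, ζ}  = {α, β} ∪ {α, ζ}
  {α, δ, ζ}  = {α, ζ} ∪ {α, δ}
  {γ, ε, ζ}  = complement {α, β, δ}
  {α, β, δ, ζ}  = {α, ζ} ∪ {α, β, δ}
  {α, β, γ, ε, ζ}  = {α, γ, ε, ζ} ∪ {α, β}
  |family| = 22
Iteration 3. New:
  {δ}  = complement {α, β, γ, ε, ζ}
  {β, ζ}  = {β} ∪ {ζ}
  {γ, ε}  = complement {α, β, δ, ζ}
  {β, γ, ε}  = complement {α, δ, ζ}
  {β, δ, ζ}  = {β, δ} ∪ {ζ}
  {γ, δ, ε}  = complement {α, β, ζ}
  |family| = 28
Iteration 4: 4 new —
  {δ, ζ}  = {ζ} ∪ {δ}
  {α, γ, ε}  = complement {β, δ, ζ}
  {α, β, γ, ε}  = {α, β} ∪ {β, γ, ε}
  {α, γ, δ, ε}  = complement {β, ζ}
  |family| = 32
After Iteration 5 the family is unchanged; done.

σ(ℰ) = { {}, {α}, {β}, {δ}, {ζ}, {α, β}, {α, δ}, {α, ζ}, {β, δ}, {β, ζ}, {γ, ε}, {δ, ζ}, {α, β, δ}, {α, β, ζ}, {α, γ, ε}, {α, δ, ζ}, {β, γ, ε}, {β, δ, ζ}, {γ, δ, ε}, {γ, ε, ζ}, {α, β, γ, ε}, {α, β, δ, ζ}, {α, γ, δ, ε}, {α, γ, ε, ζ}, {β, γ, δ, ε}, {β, γ, ε, ζ}, {γ, δ, ε, ζ}, {α, β, γ, δ, ε}, {α, β, γ, ε, ζ}, {α, γ, δ, ε, ζ}, {β, γ, δ, ε, ζ}, S }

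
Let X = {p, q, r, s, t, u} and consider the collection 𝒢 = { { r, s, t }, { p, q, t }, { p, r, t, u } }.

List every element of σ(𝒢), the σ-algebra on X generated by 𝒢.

Start: 𝒢 ∪ {∅, X} = { ∅, { p, q, t }, { r, s, t }, { p, r, t, u }, X }.
Iteration 1 (6 new):
  { q, s }  = { p, r, t, u }ᶜ
  { p, q, u }  = { r, s, t }ᶜ
  { r, s, u }  = { p, q, t }ᶜ
  { p, q, r, s, t }  = { p, q, t } ∪ { r, s, t }
  { p, q, r, t, u }  = { p, r, t, u } ∪ { p, q, t }
  { p, r, s, t, u }  = { p, r, t, u } ∪ { r, s, t }
  |family| = 11
Iteration 2: 10 new —
  { q }  = { p, r, s, t, u }ᶜ
  { s }  = { p, q, r, t, u }ᶜ
  { u }  = { p, q, r, s, t }ᶜ
  { p, q, s, t }  = { p, q, t } ∪ { q, s }
  { p, q, s, u }  = { p, q, u } ∪ { q, s }
  { p, q, t, u }  = { p, q, t } ∪ { p, q, u }
  { q, r, s, t }  = { r, s, t } ∪ { q, s }
  { q, r, s, u }  = { r, s, u } ∪ { q, s }
  { r, s, t, u }  = { r, s, t } ∪ { r, s, u }
  { p, q, r, s, u }  = { r, s, u } ∪ { p, q, u }
  |family| = 21
Iteration 3. New:
  { t }  = { p, q, r, s, u }ᶜ
  { p, q }  = { r, s, t, u }ᶜ
  { p, t }  = { q, r, s, u }ᶜ
  { p, u }  = { q, r, s, t }ᶜ
  { q, u }  = { q } ∪ { u }
  { r, s }  = { p, q, t, u }ᶜ
  { r, t }  = { p, q, s, u }ᶜ
  { r, u }  = { p, q, s, t }ᶜ
  { s, u }  = { u } ∪ { s }
  { q, s, u }  = { q, s } ∪ { u }
  { p, q, s, t, u }  = { q, s } ∪ { p, q, t, u }
  { q, r, s, t, u }  = { r, s, t } ∪ { q, r, s, u }
  |family| = 33
Iteration 4 (26 new):
  { p }  = { q, r, s, t, u }ᶜ
  { r }  = { p, q, s, t, u }ᶜ
  { q, t }  = { q } ∪ { t }
  { s, t }  = { t } ∪ { s }
  { t, u }  = { u } ∪ { t }
  { p, q, s }  = { p, q } ∪ { s }
  { p, r, t }  = { q, s, u }ᶜ
  { p, r, u }  = { p, u } ∪ { r, u }
  { p, s, t }  = { p, t } ∪ { s }
  { p, s, u }  = { p, u } ∪ { s }
  { p, t, u }  = { p, u } ∪ { t }
  { q, r, s }  = { r, s } ∪ { q }
  { q, r, t }  = { q } ∪ { r, t }
  { q, r, u }  = { q } ∪ { r, u }
  { q, s, t }  = { t } ∪ { q, s }
  { q, t, u }  = { q, u } ∪ { t }
  { r, t, u }  = { u } ∪ { r, t }
  { s, t, u }  = { t } ∪ { s, u }
  { p, q, r, s }  = { r, s } ∪ { p, q }
  { p, q, r, t }  = { s, u }ᶜ
  { p, q, r, u }  = { p, q } ∪ { r, u }
  { p, r, s, t }  = { q, u }ᶜ
  { p, r, s, u }  = { r, s } ∪ { p, u }
  { p, s, t, u }  = { p, t } ∪ { s, u }
  { q, r, t, u }  = { q, u } ∪ { r, t }
  { q, s, t, u }  = { q, s, u } ∪ { t }
  |family| = 59
Iteration 5: 5 new —
  { p, r }  = { q, s, t, u }ᶜ
  { p, s }  = { q, r, t, u }ᶜ
  { q, r }  = { p, s, t, u }ᶜ
  { p, q, r }  = { s, t, u }ᶜ
  { p, r, s }  = { q, t, u }ᶜ
  |family| = 64
Iteration 6: no new sets; the family is a σ-algebra.

Hence σ(𝒢) has 64 members: { ∅, { p }, { q }, { r }, { s }, { t }, { u }, { p, q }, { p, r }, { p, s }, { p, t }, { p, u }, { q, r }, { q, s }, { q, t }, { q, u }, { r, s }, { r, t }, { r, u }, { s, t }, { s, u }, { t, u }, { p, q, r }, { p, q, s }, { p, q, t }, { p, q, u }, { p, r, s }, { p, r, t }, { p, r, u }, { p, s, t }, { p, s, u }, { p, t, u }, { q, r, s }, { q, r, t }, { q, r, u }, { q, s, t }, { q, s, u }, { q, t, u }, { r, s, t }, { r, s, u }, { r, t, u }, { s, t, u }, { p, q, r, s }, { p, q, r, t }, { p, q, r, u }, { p, q, s, t }, { p, q, s, u }, { p, q, t, u }, { p, r, s, t }, { p, r, s, u }, { p, r, t, u }, { p, s, t, u }, { q, r, s, t }, { q, r, s, u }, { q, r, t, u }, { q, s, t, u }, { r, s, t, u }, { p, q, r, s, t }, { p, q, r, s, u }, { p, q, r, t, u }, { p, q, s, t, u }, { p, r, s, t, u }, { q, r, s, t, u }, X }.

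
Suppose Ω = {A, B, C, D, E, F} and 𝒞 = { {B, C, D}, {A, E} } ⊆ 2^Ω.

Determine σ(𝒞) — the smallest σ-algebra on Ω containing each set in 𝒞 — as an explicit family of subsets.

Answer: σ(𝒞) = { {}, {F}, {A, E}, {A, E, F}, {B, C, D}, {B, C, D, F}, {A, B, C, D, E}, Ω }

Check:
Initial family (4 sets): { {}, {A, E}, {B, C, D}, Ω }.
Pass 1: +3 →
  {A, E, F}  = ᶜ of {B, C, D}
  {B, C, D, F}  = ᶜ of {A, E}
  {A, B, C, D, E}  = {A, E} ∪ {B, C, D}
Pass 2: +1 →
  {F}  = ᶜ of {A, B, C, D, E}
After Pass 3 the family is unchanged; done.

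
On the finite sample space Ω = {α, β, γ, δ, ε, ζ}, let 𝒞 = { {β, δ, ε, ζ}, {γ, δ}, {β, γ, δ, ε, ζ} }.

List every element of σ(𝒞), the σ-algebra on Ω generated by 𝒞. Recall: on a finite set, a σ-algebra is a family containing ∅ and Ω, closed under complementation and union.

σ(𝒞) = { ∅, {α}, {γ}, {δ}, {α, γ}, {α, δ}, {γ, δ}, {α, γ, δ}, {β, ε, ζ}, {α, β, ε, ζ}, {β, γ, ε, ζ}, {β, δ, ε, ζ}, {α, β, γ, ε, ζ}, {α, β, δ, ε, ζ}, {β, γ, δ, ε, ζ}, Ω }

Trace:
Start: 𝒞 ∪ {∅, Ω} = { ∅, {γ, δ}, {β, δ, ε, ζ}, {β, γ, δ, ε, ζ}, Ω }.
Step 1: 3 new —
  {α}  = Ω∖{β, γ, δ, ε, ζ}
  {α, γ}  = Ω∖{β, δ, ε, ζ}
  {α, β, ε, ζ}  = Ω∖{γ, δ}
  — 8 sets.
Step 2 (3 new):
  {α, γ, δ}  = {γ, δ} ∪ {α, γ}
  {α, β, γ, ε, ζ}  = {α, γ} ∪ {α, β, ε, ζ}
  {α, β, δ, ε, ζ}  = {β, δ, ε, ζ} ∪ {α}
  — 11 sets.
Step 3 adds 3:
  {γ}  = Ω∖{α, β, δ, ε, ζ}
  {δ}  = Ω∖{α, β, γ, ε, ζ}
  {β, ε, ζ}  = Ω∖{α, γ, δ}
  — 14 sets.
Step 4: 2 new —
  {α, δ}  = {δ} ∪ {α}
  {β, γ, ε, ζ}  = {γ} ∪ {β, ε, ζ}
  — 16 sets.
Step 5 adds nothing — fixpoint reached.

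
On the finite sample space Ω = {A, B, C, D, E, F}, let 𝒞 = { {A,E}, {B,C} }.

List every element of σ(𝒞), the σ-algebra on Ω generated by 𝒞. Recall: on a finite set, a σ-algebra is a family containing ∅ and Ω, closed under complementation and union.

|σ(𝒞)| = 8.  σ(𝒞) = { ∅, {A,E}, {B,C}, {D,F}, {A,B,C,E}, {A,D,E,F}, {B,C,D,F}, Ω }

Check:
Start: 𝒞 ∪ {∅, Ω} = { ∅, {A,E}, {B,C}, Ω }.
Round 1: +3 →
  {A,B,C,E}  = {B,C} ∪ {A,E}
  {A,D,E,F}  = Ω∖{B,C}
  {B,C,D,F}  = Ω∖{A,E}
  (now 7)
Round 2 (1 new):
  {D,F}  = Ω∖{A,B,C,E}
  (now 8)
After Round 3 the family is unchanged; done.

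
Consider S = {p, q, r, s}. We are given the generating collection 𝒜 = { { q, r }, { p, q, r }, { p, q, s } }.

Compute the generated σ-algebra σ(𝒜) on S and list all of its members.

σ(𝒜) (16 sets): { {}, { p }, { q }, { r }, { s }, { p, q }, { p, r }, { p, s }, { q, r }, { q, s }, { r, s }, { p, q, r }, { p, q, s }, { p, r, s }, { q, r, s }, S }

Derivation:
Take S₀ = 𝒜 ∪ {∅, S} = { {}, { q, r }, { p, q, r }, { p, q, s }, S }.
Step 1 adds 3:
  { r }  = ᶜ of { p, q, s }
  { s }  = ᶜ of { p, q, r }
  { p, s }  = ᶜ of { q, r }
  |family| = 8
Step 2. New:
  { r, s }  = { s } ∪ { r }
  { p, r, s }  = { r } ∪ { p, s }
  { q, r, s }  = { s } ∪ { q, r }
  |family| = 11
Step 3: 3 new —
  { p }  = ᶜ of { q, r, s }
  { q }  = ᶜ of { p, r, s }
  { p, q }  = ᶜ of { r, s }
  |family| = 14
Step 4: 2 new —
  { p, r }  = { r } ∪ { p }
  { q, s }  = { s } ∪ { q }
  |family| = 16
Step 5: stable.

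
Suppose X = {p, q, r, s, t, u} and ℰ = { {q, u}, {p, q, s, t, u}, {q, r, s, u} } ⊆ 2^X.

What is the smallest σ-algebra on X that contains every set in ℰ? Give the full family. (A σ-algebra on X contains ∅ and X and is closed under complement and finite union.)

Seed the family with ℰ together with ∅ and X: { {}, {q, u}, {q, r, s, u}, {p, q, s, t, u}, X }.
Step 1: 3 new —
  {r}  = X∖{p, q, s, t, u}
  {p, t}  = X∖{q, r, s, u}
  {p, r, s, t}  = X∖{q, u}
  [8 total]
Step 2. New:
  {p, r, t}  = {r} ∪ {p, t}
  {q, r, u}  = {r} ∪ {q, u}
  {p, q, t, u}  = {q, u} ∪ {p, t}
  [11 total]
Step 3. New:
  {r, s}  = X∖{p, q, t, u}
  {p, s, t}  = X∖{q, r, u}
  {q, s, u}  = X∖{p, r, t}
  {p, q, r, t, u}  = {r} ∪ {p, q, t, u}
  [15 total]
Step 4: +1 →
  {s}  = X∖{p, q, r, t, u}
  [16 total]
After Step 5 the family is unchanged; done.

Therefore σ(ℰ) = { {}, {r}, {s}, {p, t}, {q, u}, {r, s}, {p, r, t}, {p, s, t}, {q, r, u}, {q, s, u}, {p, q, t, u}, {p, r, s, t}, {q, r, s, u}, {p, q, r, t, u}, {p, q, s, t, u}, X } (|σ(ℰ)| = 16).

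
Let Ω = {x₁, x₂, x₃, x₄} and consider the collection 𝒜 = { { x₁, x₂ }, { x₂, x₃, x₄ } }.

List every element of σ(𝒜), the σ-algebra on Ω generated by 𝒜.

|σ(𝒜)| = 8.  σ(𝒜) = { {}, { x₁ }, { x₂ }, { x₁, x₂ }, { x₃, x₄ }, { x₁, x₃, x₄ }, { x₂, x₃, x₄ }, Ω }

Derivation:
Seed the family with 𝒜 together with ∅ and Ω: { {}, { x₁, x₂ }, { x₂, x₃, x₄ }, Ω }.
Pass 1 (2 new):
  { x₁ }  = { x₂, x₃, x₄ }ᶜ
  { x₃, x₄ }  = { x₁, x₂ }ᶜ
Pass 2 (1 new):
  { x₁, x₃, x₄ }  = { x₃, x₄ } ∪ { x₁ }
Pass 3 adds 1:
  { x₂ }  = { x₁, x₃, x₄ }ᶜ
Pass 4: closed — nothing new.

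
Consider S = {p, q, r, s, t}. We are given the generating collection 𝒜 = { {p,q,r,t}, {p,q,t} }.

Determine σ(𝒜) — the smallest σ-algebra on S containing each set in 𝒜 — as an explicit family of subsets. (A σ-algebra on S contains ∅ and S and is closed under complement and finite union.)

Initial family (4 sets): { {}, {p,q,t}, {p,q,r,t}, S }.
Pass 1 (2 new):
  {s}  = {p,q,r,t}ᶜ
  {r,s}  = {p,q,t}ᶜ
  (now 6)
Pass 2: 1 new —
  {p,q,s,t}  = {p,q,t} ∪ {s}
  (now 7)
Pass 3: 1 new —
  {r}  = {p,q,s,t}ᶜ
  (now 8)
Pass 4: no new sets; the family is a σ-algebra.

|σ(𝒜)| = 8.  σ(𝒜) = { {}, {r}, {s}, {r,s}, {p,q,t}, {p,q,r,t}, {p,q,s,t}, S }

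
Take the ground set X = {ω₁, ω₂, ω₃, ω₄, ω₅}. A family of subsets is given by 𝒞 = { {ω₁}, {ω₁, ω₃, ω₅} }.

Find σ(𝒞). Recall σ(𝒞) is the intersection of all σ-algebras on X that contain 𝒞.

Take S₀ = 𝒞 ∪ {∅, X} = { {}, {ω₁}, {ω₁, ω₃, ω₅}, X }.
Pass 1. New:
  {ω₂, ω₄}  = complement {ω₁, ω₃, ω₅}
  {ω₂, ω₃, ω₄, ω₅}  = complement {ω₁}
Pass 2. New:
  {ω₁, ω₂, ω₄}  = {ω₂, ω₄} ∪ {ω₁}
Pass 3: 1 new —
  {ω₃, ω₅}  = complement {ω₁, ω₂, ω₄}
Pass 4: no new sets; the family is a σ-algebra.

|σ(𝒞)| = 8.  σ(𝒞) = { {}, {ω₁}, {ω₂, ω₄}, {ω₃, ω₅}, {ω₁, ω₂, ω₄}, {ω₁, ω₃, ω₅}, {ω₂, ω₃, ω₄, ω₅}, X }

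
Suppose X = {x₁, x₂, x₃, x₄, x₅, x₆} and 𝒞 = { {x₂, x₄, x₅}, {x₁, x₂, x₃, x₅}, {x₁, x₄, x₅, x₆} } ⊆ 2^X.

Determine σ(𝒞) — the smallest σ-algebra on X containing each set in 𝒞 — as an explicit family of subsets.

Seed the family with 𝒞 together with ∅ and X: { ∅, {x₂, x₄, x₅}, {x₁, x₂, x₃, x₅}, {x₁, x₄, x₅, x₆}, X }.
Iteration 1: +5 →
  {x₂, x₃}  = ᶜ of {x₁, x₄, x₅, x₆}
  {x₄, x₆}  = ᶜ of {x₁, x₂, x₃, x₅}
  {x₁, x₃, x₆}  = ᶜ of {x₂, x₄, x₅}
  {x₁, x₂, x₃, x₄, x₅}  = {x₁, x₂, x₃, x₅} ∪ {x₂, x₄, x₅}
  {x₁, x₂, x₄, x₅, x₆}  = {x₁, x₄, x₅, x₆} ∪ {x₂, x₄, x₅}
  (now 10)
Iteration 2: +9 →
  {x₃}  = ᶜ of {x₁, x₂, x₄, x₅, x₆}
  {x₆}  = ᶜ of {x₁, x₂, x₃, x₄, x₅}
  {x₁, x₂, x₃, x₆}  = {x₁, x₃, x₆} ∪ {x₂, x₃}
  {x₁, x₃, x₄, x₆}  = {x₁, x₃, x₆} ∪ {x₄, x₆}
  {x₂, x₃, x₄, x₅}  = {x₂, x₃} ∪ {x₂, x₄, x₅}
  {x₂, x₃, x₄, x₆}  = {x₂, x₃} ∪ {x₄, x₆}
  {x₂, x₄, x₅, x₆}  = {x₄, x₆} ∪ {x₂, x₄, x₅}
  {x₁, x₂, x₃, x₅, x₆}  = {x₁, x₃, x₆} ∪ {x₁, x₂, x₃, x₅}
  {x₁, x₃, x₄, x₅, x₆}  = {x₁, x₃, x₆} ∪ {x₁, x₄, x₅, x₆}
  (now 19)
Iteration 3: 12 new —
  {x₂}  = ᶜ of {x₁, x₃, x₄, x₅, x₆}
  {x₄}  = ᶜ of {x₁, x₂, x₃, x₅, x₆}
  {x₁, x₃}  = ᶜ of {x₂, x₄, x₅, x₆}
  {x₁, x₅}  = ᶜ of {x₂, x₃, x₄, x₆}
  {x₁, x₆}  = ᶜ of {x₂, x₃, x₄, x₅}
  {x₂, x₅}  = ᶜ of {x₁, x₃, x₄, x₆}
  {x₃, x₆}  = {x₆} ∪ {x₃}
  {x₄, x₅}  = ᶜ of {x₁, x₂, x₃, x₆}
  {x₂, x₃, x₆}  = {x₆} ∪ {x₂, x₃}
  {x₃, x₄, x₆}  = {x₄, x₆} ∪ {x₃}
  {x₁, x₂, x₃, x₄, x₆}  = {x₁, x₃, x₆} ∪ {x₂, x₃, x₄, x₆}
  {x₂, x₃, x₄, x₅, x₆}  = {x₄, x₆} ∪ {x₂, x₃, x₄, x₅}
  (now 31)
Iteration 4: 25 new —
  {x₁}  = ᶜ of {x₂, x₃, x₄, x₅, x₆}
  {x₅}  = ᶜ of {x₁, x₂, x₃, x₄, x₆}
  {x₂, x₄}  = {x₂} ∪ {x₄}
  {x₂, x₆}  = {x₂} ∪ {x₆}
  {x₃, x₄}  = {x₃} ∪ {x₄}
  {x₁, x₂, x₃}  = {x₂} ∪ {x₁, x₃}
  {x₁, x₂, x₅}  = ᶜ of {x₃, x₄, x₆}
  {x₁, x₂, x₆}  = {x₁, x₆} ∪ {x₂}
  {x₁, x₃, x₄}  = {x₁, x₃} ∪ {x₄}
  {x₁, x₃, x₅}  = {x₃} ∪ {x₁, x₅}
  {x₁, x₄, x₅}  = ᶜ of {x₂, x₃, x₆}
  {x₁, x₄, x₆}  = {x₁, x₆} ∪ {x₄}
  {x₁, x₅, x₆}  = {x₁, x₆} ∪ {x₁, x₅}
  {x₂, x₃, x₄}  = {x₂, x₃} ∪ {x₄}
  {x₂, x₃, x₅}  = {x₂, x₅} ∪ {x₃}
  {x₂, x₄, x₆}  = {x₂} ∪ {x₄, x₆}
  {x₂, x₅, x₆}  = {x₂, x₅} ∪ {x₆}
  {x₃, x₄, x₅}  = {x₄, x₅} ∪ {x₃}
  {x₄, x₅, x₆}  = {x₆} ∪ {x₄, x₅}
  {x₁, x₂, x₄, x₅}  = ᶜ of {x₃, x₆}
  {x₁, x₂, x₅, x₆}  = {x₂, x₅} ∪ {x₁, x₆}
  {x₁, x₃, x₄, x₅}  = {x₄, x₅} ∪ {x₁, x₃}
  {x₁, x₃, x₅, x₆}  = {x₁, x₃, x₆} ∪ {x₁, x₅}
  {x₂, x₃, x₅, x₆}  = {x₂, x₅} ∪ {x₂, x₃, x₆}
  {x₃, x₄, x₅, x₆}  = {x₄, x₅} ∪ {x₃, x₆}
  (now 56)
Iteration 5: 8 new —
  {x₁, x₂}  = ᶜ of {x₃, x₄, x₅, x₆}
  {x₁, x₄}  = ᶜ of {x₂, x₃, x₅, x₆}
  {x₃, x₅}  = {x₃} ∪ {x₅}
  {x₅, x₆}  = {x₆} ∪ {x₅}
  {x₁, x₂, x₄}  = {x₁} ∪ {x₂, x₄}
  {x₃, x₅, x₆}  = {x₃, x₆} ∪ {x₅}
  {x₁, x₂, x₃, x₄}  = {x₃, x₄} ∪ {x₁, x₂, x₃}
  {x₁, x₂, x₄, x₆}  = {x₂, x₄, x₆} ∪ {x₁, x₆}
  (now 64)
Iteration 6: closed — nothing new.

σ(𝒞) = { ∅, {x₁}, {x₂}, {x₃}, {x₄}, {x₅}, {x₆}, {x₁, x₂}, {x₁, x₃}, {x₁, x₄}, {x₁, x₅}, {x₁, x₆}, {x₂, x₃}, {x₂, x₄}, {x₂, x₅}, {x₂, x₆}, {x₃, x₄}, {x₃, x₅}, {x₃, x₆}, {x₄, x₅}, {x₄, x₆}, {x₅, x₆}, {x₁, x₂, x₃}, {x₁, x₂, x₄}, {x₁, x₂, x₅}, {x₁, x₂, x₆}, {x₁, x₃, x₄}, {x₁, x₃, x₅}, {x₁, x₃, x₆}, {x₁, x₄, x₅}, {x₁, x₄, x₆}, {x₁, x₅, x₆}, {x₂, x₃, x₄}, {x₂, x₃, x₅}, {x₂, x₃, x₆}, {x₂, x₄, x₅}, {x₂, x₄, x₆}, {x₂, x₅, x₆}, {x₃, x₄, x₅}, {x₃, x₄, x₆}, {x₃, x₅, x₆}, {x₄, x₅, x₆}, {x₁, x₂, x₃, x₄}, {x₁, x₂, x₃, x₅}, {x₁, x₂, x₃, x₆}, {x₁, x₂, x₄, x₅}, {x₁, x₂, x₄, x₆}, {x₁, x₂, x₅, x₆}, {x₁, x₃, x₄, x₅}, {x₁, x₃, x₄, x₆}, {x₁, x₃, x₅, x₆}, {x₁, x₄, x₅, x₆}, {x₂, x₃, x₄, x₅}, {x₂, x₃, x₄, x₆}, {x₂, x₃, x₅, x₆}, {x₂, x₄, x₅, x₆}, {x₃, x₄, x₅, x₆}, {x₁, x₂, x₃, x₄, x₅}, {x₁, x₂, x₃, x₄, x₆}, {x₁, x₂, x₃, x₅, x₆}, {x₁, x₂, x₄, x₅, x₆}, {x₁, x₃, x₄, x₅, x₆}, {x₂, x₃, x₄, x₅, x₆}, X }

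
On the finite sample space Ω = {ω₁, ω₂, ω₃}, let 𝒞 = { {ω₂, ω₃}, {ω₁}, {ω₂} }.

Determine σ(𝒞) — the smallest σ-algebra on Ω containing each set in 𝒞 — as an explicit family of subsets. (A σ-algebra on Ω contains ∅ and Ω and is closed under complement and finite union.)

|σ(𝒞)| = 8.  σ(𝒞) = { {}, {ω₁}, {ω₂}, {ω₃}, {ω₁, ω₂}, {ω₁, ω₃}, {ω₂, ω₃}, Ω }

Working:
Seed the family with 𝒞 together with ∅ and Ω: { {}, {ω₁}, {ω₂}, {ω₂, ω₃}, Ω }.
Step 1. New:
  {ω₁, ω₂}  = {ω₂} ∪ {ω₁}
  {ω₁, ω₃}  = Ω∖{ω₂}
Step 2. New:
  {ω₃}  = Ω∖{ω₁, ω₂}
Step 3: no new sets; the family is a σ-algebra.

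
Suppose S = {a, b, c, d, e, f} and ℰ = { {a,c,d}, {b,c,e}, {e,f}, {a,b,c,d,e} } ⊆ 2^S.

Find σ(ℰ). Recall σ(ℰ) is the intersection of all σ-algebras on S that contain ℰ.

σ(ℰ) = { ∅, {b}, {c}, {e}, {f}, {a,d}, {b,c}, {b,e}, {b,f}, {c,e}, {c,f}, {e,f}, {a,b,d}, {a,c,d}, {a,d,e}, {a,d,f}, {b,c,e}, {b,c,f}, {b,e,f}, {c,e,f}, {a,b,c,d}, {a,b,d,e}, {a,b,d,f}, {a,c,d,e}, {a,c,d,f}, {a,d,e,f}, {b,c,e,f}, {a,b,c,d,e}, {a,b,c,d,f}, {a,b,d,e,f}, {a,c,d,e,f}, S }

Trace:
Begin from { ∅, {e,f}, {a,c,d}, {b,c,e}, {a,b,c,d,e}, S } (that is, ℰ plus ∅ and S).
Pass 1: +6 →
  {f}  = {a,b,c,d,e}ᶜ
  {a,d,f}  = {b,c,e}ᶜ
  {b,e,f}  = {a,c,d}ᶜ
  {a,b,c,d}  = {e,f}ᶜ
  {b,c,e,f}  = {b,c,e} ∪ {e,f}
  {a,c,d,e,f}  = {a,c,d} ∪ {e,f}
  |family| = 12
Pass 2. New:
  {b}  = {a,c,d,e,f}ᶜ
  {a,d}  = {b,c,e,f}ᶜ
  {a,c,d,f}  = {a,d,f} ∪ {a,c,d}
  {a,d,e,f}  = {e,f} ∪ {a,d,f}
  {a,b,c,d,f}  = {a,d,f} ∪ {a,b,c,d}
  {a,b,d,e,f}  = {b,e,f} ∪ {a,d,f}
  |family| = 18
Pass 3: +7 →
  {c}  = {a,b,d,e,f}ᶜ
  {e}  = {a,b,c,d,f}ᶜ
  {b,c}  = {a,d,e,f}ᶜ
  {b,e}  = {a,c,d,f}ᶜ
  {b,f}  = {b} ∪ {f}
  {a,b,d}  = {a,d} ∪ {b}
  {a,b,d,f}  = {b} ∪ {a,d,f}
  |family| = 25
Pass 4 (7 new):
  {c,e}  = {a,b,d,f}ᶜ
  {c,f}  = {f} ∪ {c}
  {a,d,e}  = {e} ∪ {a,d}
  {b,c,f}  = {b,f} ∪ {c}
  {c,e,f}  = {a,b,d}ᶜ
  {a,b,d,e}  = {b,e} ∪ {a,b,d}
  {a,c,d,e}  = {b,f}ᶜ
  |family| = 32
Pass 5: no new sets; the family is a σ-algebra.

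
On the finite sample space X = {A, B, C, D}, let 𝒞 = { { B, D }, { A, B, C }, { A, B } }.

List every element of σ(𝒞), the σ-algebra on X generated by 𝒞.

Seed the family with 𝒞 together with ∅ and X: { {}, { A, B }, { B, D }, { A, B, C }, X }.
Pass 1 adds 4:
  { D }  = { A, B, C }ᶜ
  { A, C }  = { B, D }ᶜ
  { C, D }  = { A, B }ᶜ
  { A, B, D }  = { A, B } ∪ { B, D }
  — 9 sets.
Pass 2: 3 new —
  { C }  = { A, B, D }ᶜ
  { A, C, D }  = { C, D } ∪ { A, C }
  { B, C, D }  = { C, D } ∪ { B, D }
  — 12 sets.
Pass 3: +2 →
  { A }  = { B, C, D }ᶜ
  { B }  = { A, C, D }ᶜ
  — 14 sets.
Pass 4: 2 new —
  { A, D }  = { D } ∪ { A }
  { B, C }  = { C } ∪ { B }
  — 16 sets.
Pass 5: already closed under ᶜ and ∪.

σ(𝒞) = { {}, { A }, { B }, { C }, { D }, { A, B }, { A, C }, { A, D }, { B, C }, { B, D }, { C, D }, { A, B, C }, { A, B, D }, { A, C, D }, { B, C, D }, X }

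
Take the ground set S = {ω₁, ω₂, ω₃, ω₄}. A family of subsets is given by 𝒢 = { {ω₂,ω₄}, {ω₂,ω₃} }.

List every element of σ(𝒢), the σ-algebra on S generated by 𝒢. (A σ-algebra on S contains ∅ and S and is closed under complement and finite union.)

Answer: σ(𝒢) = { {}, {ω₁}, {ω₂}, {ω₃}, {ω₄}, {ω₁,ω₂}, {ω₁,ω₃}, {ω₁,ω₄}, {ω₂,ω₃}, {ω₂,ω₄}, {ω₃,ω₄}, {ω₁,ω₂,ω₃}, {ω₁,ω₂,ω₄}, {ω₁,ω₃,ω₄}, {ω₂,ω₃,ω₄}, S }

Derivation:
Initial family (4 sets): { {}, {ω₂,ω₃}, {ω₂,ω₄}, S }.
Pass 1: +3 →
  {ω₁,ω₃}  = {ω₂,ω₄}ᶜ
  {ω₁,ω₄}  = {ω₂,ω₃}ᶜ
  {ω₂,ω₃,ω₄}  = {ω₂,ω₄} ∪ {ω₂,ω₃}
  [7 total]
Pass 2 adds 4:
  {ω₁}  = {ω₂,ω₃,ω₄}ᶜ
  {ω₁,ω₂,ω₃}  = {ω₂,ω₃} ∪ {ω₁,ω₃}
  {ω₁,ω₂,ω₄}  = {ω₁,ω₄} ∪ {ω₂,ω₄}
  {ω₁,ω₃,ω₄}  = {ω₁,ω₄} ∪ {ω₁,ω₃}
  [11 total]
Pass 3 (3 new):
  {ω₂}  = {ω₁,ω₃,ω₄}ᶜ
  {ω₃}  = {ω₁,ω₂,ω₄}ᶜ
  {ω₄}  = {ω₁,ω₂,ω₃}ᶜ
  [14 total]
Pass 4 adds 2:
  {ω₁,ω₂}  = {ω₂} ∪ {ω₁}
  {ω₃,ω₄}  = {ω₃} ∪ {ω₄}
  [16 total]
Pass 5: no new sets; the family is a σ-algebra.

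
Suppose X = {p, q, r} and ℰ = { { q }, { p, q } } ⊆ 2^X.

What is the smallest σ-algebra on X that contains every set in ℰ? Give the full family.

Answer: σ(ℰ) = { {  }, { p }, { q }, { r }, { p, q }, { p, r }, { q, r }, X }

Working:
Seed the family with ℰ together with ∅ and X: { {  }, { q }, { p, q }, X }.
Pass 1 adds 2:
  { r }  = { p, q }ᶜ
  { p, r }  = { q }ᶜ
  |family| = 6
Pass 2: +1 →
  { q, r }  = { r } ∪ { q }
  |family| = 7
Pass 3 adds 1:
  { p }  = { q, r }ᶜ
  |family| = 8
Pass 4: no new sets; the family is a σ-algebra.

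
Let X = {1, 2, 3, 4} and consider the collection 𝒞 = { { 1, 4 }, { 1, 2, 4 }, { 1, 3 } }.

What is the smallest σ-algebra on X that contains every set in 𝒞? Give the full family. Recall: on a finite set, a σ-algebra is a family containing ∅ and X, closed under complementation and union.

Answer: σ(𝒞) = { {  }, { 1 }, { 2 }, { 3 }, { 4 }, { 1, 2 }, { 1, 3 }, { 1, 4 }, { 2, 3 }, { 2, 4 }, { 3, 4 }, { 1, 2, 3 }, { 1, 2, 4 }, { 1, 3, 4 }, { 2, 3, 4 }, X }

Check:
Take S₀ = 𝒞 ∪ {∅, X} = { {  }, { 1, 3 }, { 1, 4 }, { 1, 2, 4 }, X }.
Round 1. New:
  { 3 }  = { 1, 2, 4 }ᶜ
  { 2, 3 }  = { 1, 4 }ᶜ
  { 2, 4 }  = { 1, 3 }ᶜ
  { 1, 3, 4 }  = { 1, 4 } ∪ { 1, 3 }
  (now 9)
Round 2: 3 new —
  { 2 }  = { 1, 3, 4 }ᶜ
  { 1, 2, 3 }  = { 2, 3 } ∪ { 1, 3 }
  { 2, 3, 4 }  = { 3 } ∪ { 2, 4 }
  (now 12)
Round 3 adds 2:
  { 1 }  = { 2, 3, 4 }ᶜ
  { 4 }  = { 1, 2, 3 }ᶜ
  (now 14)
Round 4: +2 →
  { 1, 2 }  = { 2 } ∪ { 1 }
  { 3, 4 }  = { 3 } ∪ { 4 }
  (now 16)
Round 5 adds nothing — fixpoint reached.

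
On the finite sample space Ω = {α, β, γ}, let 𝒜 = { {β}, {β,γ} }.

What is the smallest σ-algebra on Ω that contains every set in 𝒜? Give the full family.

σ(𝒜) = { ∅, {α}, {β}, {γ}, {α,β}, {α,γ}, {β,γ}, Ω }

Working:
Take S₀ = 𝒜 ∪ {∅, Ω} = { ∅, {β}, {β,γ}, Ω }.
Round 1 adds 2:
  {α}  = ᶜ of {β,γ}
  {α,γ}  = ᶜ of {β}
  |family| = 6
Round 2: +1 →
  {α,β}  = {β} ∪ {α}
  |family| = 7
Round 3: +1 →
  {γ}  = ᶜ of {α,β}
  |family| = 8
Round 4: closed — nothing new.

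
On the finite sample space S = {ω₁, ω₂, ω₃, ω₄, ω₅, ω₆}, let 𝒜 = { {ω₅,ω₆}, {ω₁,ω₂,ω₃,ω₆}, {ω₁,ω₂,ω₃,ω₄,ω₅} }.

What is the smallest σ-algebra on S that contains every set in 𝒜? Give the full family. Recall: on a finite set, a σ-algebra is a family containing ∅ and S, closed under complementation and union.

|σ(𝒜)| = 16.  σ(𝒜) = { {}, {ω₄}, {ω₅}, {ω₆}, {ω₄,ω₅}, {ω₄,ω₆}, {ω₅,ω₆}, {ω₁,ω₂,ω₃}, {ω₄,ω₅,ω₆}, {ω₁,ω₂,ω₃,ω₄}, {ω₁,ω₂,ω₃,ω₅}, {ω₁,ω₂,ω₃,ω₆}, {ω₁,ω₂,ω₃,ω₄,ω₅}, {ω₁,ω₂,ω₃,ω₄,ω₆}, {ω₁,ω₂,ω₃,ω₅,ω₆}, S }

Working:
Seed the family with 𝒜 together with ∅ and S: { {}, {ω₅,ω₆}, {ω₁,ω₂,ω₃,ω₆}, {ω₁,ω₂,ω₃,ω₄,ω₅}, S }.
Iteration 1: +4 →
  {ω₆}  = {ω₁,ω₂,ω₃,ω₄,ω₅}ᶜ
  {ω₄,ω₅}  = {ω₁,ω₂,ω₃,ω₆}ᶜ
  {ω₁,ω₂,ω₃,ω₄}  = {ω₅,ω₆}ᶜ
  {ω₁,ω₂,ω₃,ω₅,ω₆}  = {ω₅,ω₆} ∪ {ω₁,ω₂,ω₃,ω₆}
  [9 total]
Iteration 2 (3 new):
  {ω₄}  = {ω₁,ω₂,ω₃,ω₅,ω₆}ᶜ
  {ω₄,ω₅,ω₆}  = {ω₅,ω₆} ∪ {ω₄,ω₅}
  {ω₁,ω₂,ω₃,ω₄,ω₆}  = {ω₆} ∪ {ω₁,ω₂,ω₃,ω₄}
  [12 total]
Iteration 3 (3 new):
  {ω₅}  = {ω₁,ω₂,ω₃,ω₄,ω₆}ᶜ
  {ω₄,ω₆}  = {ω₄} ∪ {ω₆}
  {ω₁,ω₂,ω₃}  = {ω₄,ω₅,ω₆}ᶜ
  [15 total]
Iteration 4 (1 new):
  {ω₁,ω₂,ω₃,ω₅}  = {ω₄,ω₆}ᶜ
  [16 total]
Iteration 5: closed — nothing new.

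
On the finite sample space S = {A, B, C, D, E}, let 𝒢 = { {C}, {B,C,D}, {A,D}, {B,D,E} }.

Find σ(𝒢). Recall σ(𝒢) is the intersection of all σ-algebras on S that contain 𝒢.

Begin from { {}, {C}, {A,D}, {B,C,D}, {B,D,E}, S } (that is, 𝒢 plus ∅ and S).
Pass 1. New:
  {A,C}  = {B,D,E}ᶜ
  {A,E}  = {B,C,D}ᶜ
  {A,C,D}  = {C} ∪ {A,D}
  {B,C,E}  = {A,D}ᶜ
  {A,B,C,D}  = {B,C,D} ∪ {A,D}
  {A,B,D,E}  = {C}ᶜ
  {B,C,D,E}  = {C} ∪ {B,D,E}
  |family| = 13
Pass 2: 7 new —
  {A}  = {B,C,D,E}ᶜ
  {E}  = {A,B,C,D}ᶜ
  {B,E}  = {A,C,D}ᶜ
  {A,C,E}  = {C} ∪ {A,E}
  {A,D,E}  = {A,D} ∪ {A,E}
  {A,B,C,E}  = {B,C,E} ∪ {A,C}
  {A,C,D,E}  = {A,C,D} ∪ {A,E}
  |family| = 20
Pass 3. New:
  {B}  = {A,C,D,E}ᶜ
  {D}  = {A,B,C,E}ᶜ
  {B,C}  = {A,D,E}ᶜ
  {B,D}  = {A,C,E}ᶜ
  {C,E}  = {E} ∪ {C}
  {A,B,E}  = {B,E} ∪ {A,E}
  |family| = 26
Pass 4 adds 6:
  {A,B}  = {B} ∪ {A}
  {C,D}  = {A,B,E}ᶜ
  {D,E}  = {E} ∪ {D}
  {A,B,C}  = {B} ∪ {A,C}
  {A,B,D}  = {C,E}ᶜ
  {C,D,E}  = {D} ∪ {C,E}
  |family| = 32
Pass 5: closed — nothing new.

Hence σ(𝒢) has 32 members: { {}, {A}, {B}, {C}, {D}, {E}, {A,B}, {A,C}, {A,D}, {A,E}, {B,C}, {B,D}, {B,E}, {C,D}, {C,E}, {D,E}, {A,B,C}, {A,B,D}, {A,B,E}, {A,C,D}, {A,C,E}, {A,D,E}, {B,C,D}, {B,C,E}, {B,D,E}, {C,D,E}, {A,B,C,D}, {A,B,C,E}, {A,B,D,E}, {A,C,D,E}, {B,C,D,E}, S }.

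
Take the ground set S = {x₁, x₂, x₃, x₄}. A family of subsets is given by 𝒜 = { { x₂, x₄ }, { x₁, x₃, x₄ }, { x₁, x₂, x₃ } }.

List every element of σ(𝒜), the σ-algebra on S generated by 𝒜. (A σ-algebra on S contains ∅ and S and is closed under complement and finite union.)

Answer: σ(𝒜) = { {  }, { x₂ }, { x₄ }, { x₁, x₃ }, { x₂, x₄ }, { x₁, x₂, x₃ }, { x₁, x₃, x₄ }, S }

Trace:
Take S₀ = 𝒜 ∪ {∅, S} = { {  }, { x₂, x₄ }, { x₁, x₂, x₃ }, { x₁, x₃, x₄ }, S }.
Pass 1: +3 →
  { x₂ }  = ᶜ of { x₁, x₃, x₄ }
  { x₄ }  = ᶜ of { x₁, x₂, x₃ }
  { x₁, x₃ }  = ᶜ of { x₂, x₄ }
  — 8 sets.
Pass 2: closed — nothing new.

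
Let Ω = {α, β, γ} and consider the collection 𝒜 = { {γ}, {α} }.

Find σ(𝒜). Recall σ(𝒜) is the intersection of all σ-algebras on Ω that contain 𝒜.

σ(𝒜) (8 sets): { ∅, {α}, {β}, {γ}, {α, β}, {α, γ}, {β, γ}, Ω }

Check:
Seed the family with 𝒜 together with ∅ and Ω: { ∅, {α}, {γ}, Ω }.
Round 1: 3 new —
  {α, β}  = Ω∖{γ}
  {α, γ}  = {γ} ∪ {α}
  {β, γ}  = Ω∖{α}
Round 2. New:
  {β}  = Ω∖{α, γ}
Round 3: closed — nothing new.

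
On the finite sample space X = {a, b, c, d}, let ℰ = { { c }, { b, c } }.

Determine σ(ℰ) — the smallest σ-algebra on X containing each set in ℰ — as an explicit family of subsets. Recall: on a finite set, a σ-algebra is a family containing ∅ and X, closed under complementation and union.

Begin from { {}, { c }, { b, c }, X } (that is, ℰ plus ∅ and X).
Iteration 1 (2 new):
  { a, d }  = { b, c }ᶜ
  { a, b, d }  = { c }ᶜ
  [6 total]
Iteration 2: 1 new —
  { a, c, d }  = { c } ∪ { a, d }
  [7 total]
Iteration 3 (1 new):
  { b }  = { a, c, d }ᶜ
  [8 total]
Iteration 4: closed — nothing new.

Therefore σ(ℰ) = { {}, { b }, { c }, { a, d }, { b, c }, { a, b, d }, { a, c, d }, X } (|σ(ℰ)| = 8).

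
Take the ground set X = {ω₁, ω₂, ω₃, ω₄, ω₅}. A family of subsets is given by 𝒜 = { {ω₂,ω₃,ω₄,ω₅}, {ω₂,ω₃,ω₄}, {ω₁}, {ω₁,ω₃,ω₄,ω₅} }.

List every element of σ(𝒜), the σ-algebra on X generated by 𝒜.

|σ(𝒜)| = 16.  σ(𝒜) = { ∅, {ω₁}, {ω₂}, {ω₅}, {ω₁,ω₂}, {ω₁,ω₅}, {ω₂,ω₅}, {ω₃,ω₄}, {ω₁,ω₂,ω₅}, {ω₁,ω₃,ω₄}, {ω₂,ω₃,ω₄}, {ω₃,ω₄,ω₅}, {ω₁,ω₂,ω₃,ω₄}, {ω₁,ω₃,ω₄,ω₅}, {ω₂,ω₃,ω₄,ω₅}, X }

Trace:
Start: 𝒜 ∪ {∅, X} = { ∅, {ω₁}, {ω₂,ω₃,ω₄}, {ω₁,ω₃,ω₄,ω₅}, {ω₂,ω₃,ω₄,ω₅}, X }.
Pass 1 adds 3:
  {ω₂}  = ᶜ of {ω₁,ω₃,ω₄,ω₅}
  {ω₁,ω₅}  = ᶜ of {ω₂,ω₃,ω₄}
  {ω₁,ω₂,ω₃,ω₄}  = {ω₂,ω₃,ω₄} ∪ {ω₁}
  |family| = 9
Pass 2: +3 →
  {ω₅}  = ᶜ of {ω₁,ω₂,ω₃,ω₄}
  {ω₁,ω₂}  = {ω₂} ∪ {ω₁}
  {ω₁,ω₂,ω₅}  = {ω₂} ∪ {ω₁,ω₅}
  |family| = 12
Pass 3 (3 new):
  {ω₂,ω₅}  = {ω₂} ∪ {ω₅}
  {ω₃,ω₄}  = ᶜ of {ω₁,ω₂,ω₅}
  {ω₃,ω₄,ω₅}  = ᶜ of {ω₁,ω₂}
  |family| = 15
Pass 4 (1 new):
  {ω₁,ω₃,ω₄}  = ᶜ of {ω₂,ω₅}
  |family| = 16
Pass 5: stable.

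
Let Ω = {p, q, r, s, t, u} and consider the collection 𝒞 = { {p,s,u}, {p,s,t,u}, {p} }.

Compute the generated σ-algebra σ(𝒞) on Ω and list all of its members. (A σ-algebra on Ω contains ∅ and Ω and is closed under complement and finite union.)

σ(𝒞) = { ∅, {p}, {t}, {p,t}, {q,r}, {s,u}, {p,q,r}, {p,s,u}, {q,r,t}, {s,t,u}, {p,q,r,t}, {p,s,t,u}, {q,r,s,u}, {p,q,r,s,u}, {q,r,s,t,u}, Ω }

Working:
Seed the family with 𝒞 together with ∅ and Ω: { ∅, {p}, {p,s,u}, {p,s,t,u}, Ω }.
Pass 1. New:
  {q,r}  = Ω∖{p,s,t,u}
  {q,r,t}  = Ω∖{p,s,u}
  {q,r,s,t,u}  = Ω∖{p}
  |family| = 8
Pass 2: 3 new —
  {p,q,r}  = {q,r} ∪ {p}
  {p,q,r,t}  = {q,r,t} ∪ {p}
  {p,q,r,s,u}  = {p,s,u} ∪ {q,r}
  |family| = 11
Pass 3 (3 new):
  {t}  = Ω∖{p,q,r,s,u}
  {s,u}  = Ω∖{p,q,r,t}
  {s,t,u}  = Ω∖{p,q,r}
  |family| = 14
Pass 4: +2 →
  {p,t}  = {t} ∪ {p}
  {q,r,s,u}  = {q,r} ∪ {s,u}
  |family| = 16
Pass 5: stable.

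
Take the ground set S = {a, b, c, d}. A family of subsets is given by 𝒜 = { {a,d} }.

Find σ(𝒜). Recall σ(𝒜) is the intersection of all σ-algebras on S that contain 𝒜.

Take S₀ = 𝒜 ∪ {∅, S} = { ∅, {a,d}, S }.
Pass 1: +1 →
  {b,c}  = ᶜ of {a,d}
After Pass 2 the family is unchanged; done.

Therefore σ(𝒜) = { ∅, {a,d}, {b,c}, S } (|σ(𝒜)| = 4).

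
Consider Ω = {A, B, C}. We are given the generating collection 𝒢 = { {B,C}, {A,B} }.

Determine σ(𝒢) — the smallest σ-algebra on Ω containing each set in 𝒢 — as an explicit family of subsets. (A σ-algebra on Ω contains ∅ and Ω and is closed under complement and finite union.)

Initial family (4 sets): { {}, {A,B}, {B,C}, Ω }.
Round 1: 2 new —
  {A}  = {B,C}ᶜ
  {C}  = {A,B}ᶜ
  [6 total]
Round 2. New:
  {A,C}  = {C} ∪ {A}
  [7 total]
Round 3: 1 new —
  {B}  = {A,C}ᶜ
  [8 total]
Round 4: no new sets; the family is a σ-algebra.

|σ(𝒢)| = 8.  σ(𝒢) = { {}, {A}, {B}, {C}, {A,B}, {A,C}, {B,C}, Ω }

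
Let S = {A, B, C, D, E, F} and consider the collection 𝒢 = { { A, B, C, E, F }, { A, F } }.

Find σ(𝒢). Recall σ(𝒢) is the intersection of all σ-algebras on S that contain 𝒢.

Begin from { {  }, { A, F }, { A, B, C, E, F }, S } (that is, 𝒢 plus ∅ and S).
Step 1: 2 new —
  { D }  = ᶜ of { A, B, C, E, F }
  { B, C, D, E }  = ᶜ of { A, F }
Step 2 (1 new):
  { A, D, F }  = { A, F } ∪ { D }
Step 3. New:
  { B, C, E }  = ᶜ of { A, D, F }
After Step 4 the family is unchanged; done.

|σ(𝒢)| = 8.  σ(𝒢) = { {  }, { D }, { A, F }, { A, D, F }, { B, C, E }, { B, C, D, E }, { A, B, C, E, F }, S }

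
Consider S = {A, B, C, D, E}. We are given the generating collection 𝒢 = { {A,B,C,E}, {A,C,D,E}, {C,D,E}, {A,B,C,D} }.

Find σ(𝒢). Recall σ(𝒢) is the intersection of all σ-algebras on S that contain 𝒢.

Answer: σ(𝒢) = { {}, {A}, {B}, {C}, {D}, {E}, {A,B}, {A,C}, {A,D}, {A,E}, {B,C}, {B,D}, {B,E}, {C,D}, {C,E}, {D,E}, {A,B,C}, {A,B,D}, {A,B,E}, {A,C,D}, {A,C,E}, {A,D,E}, {B,C,D}, {B,C,E}, {B,D,E}, {C,D,E}, {A,B,C,D}, {A,B,C,E}, {A,B,D,E}, {A,C,D,E}, {B,C,D,E}, S }

Derivation:
Start: 𝒢 ∪ {∅, S} = { {}, {C,D,E}, {A,B,C,D}, {A,B,C,E}, {A,C,D,E}, S }.
Iteration 1: +4 →
  {B}  = ᶜ of {A,C,D,E}
  {D}  = ᶜ of {A,B,C,E}
  {E}  = ᶜ of {A,B,C,D}
  {A,B}  = ᶜ of {C,D,E}
Iteration 2: +6 →
  {B,D}  = {B} ∪ {D}
  {B,E}  = {B} ∪ {E}
  {D,E}  = {E} ∪ {D}
  {A,B,D}  = {A,B} ∪ {D}
  {A,B,E}  = {A,B} ∪ {E}
  {B,C,D,E}  = {C,D,E} ∪ {B}
Iteration 3. New:
  {A}  = ᶜ of {B,C,D,E}
  {C,D}  = ᶜ of {A,B,E}
  {C,E}  = ᶜ of {A,B,D}
  {A,B,C}  = ᶜ of {D,E}
  {A,C,D}  = ᶜ of {B,E}
  {A,C,E}  = ᶜ of {B,D}
  {B,D,E}  = {D,E} ∪ {B,E}
  {A,B,D,E}  = {D,E} ∪ {A,B,E}
Iteration 4. New:
  {C}  = ᶜ of {A,B,D,E}
  {A,C}  = ᶜ of {B,D,E}
  {A,D}  = {D} ∪ {A}
  {A,E}  = {E} ∪ {A}
  {A,D,E}  = {D,E} ∪ {A}
  {B,C,D}  = {C,D} ∪ {B}
  {B,C,E}  = {B,E} ∪ {C,E}
Iteration 5 adds 1:
  {B,C}  = ᶜ of {A,D,E}
After Iteration 6 the family is unchanged; done.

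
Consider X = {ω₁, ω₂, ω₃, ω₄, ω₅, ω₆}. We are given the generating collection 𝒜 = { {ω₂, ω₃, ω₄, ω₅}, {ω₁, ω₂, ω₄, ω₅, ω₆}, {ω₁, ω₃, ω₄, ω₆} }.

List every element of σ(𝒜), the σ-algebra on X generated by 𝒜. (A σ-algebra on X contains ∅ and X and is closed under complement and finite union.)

Seed the family with 𝒜 together with ∅ and X: { {}, {ω₁, ω₃, ω₄, ω₆}, {ω₂, ω₃, ω₄, ω₅}, {ω₁, ω₂, ω₄, ω₅, ω₆}, X }.
Pass 1: +3 →
  {ω₃}  = ᶜ of {ω₁, ω₂, ω₄, ω₅, ω₆}
  {ω₁, ω₆}  = ᶜ of {ω₂, ω₃, ω₄, ω₅}
  {ω₂, ω₅}  = ᶜ of {ω₁, ω₃, ω₄, ω₆}
Pass 2 adds 3:
  {ω₁, ω₃, ω₆}  = {ω₃} ∪ {ω₁, ω₆}
  {ω₂, ω₃, ω₅}  = {ω₃} ∪ {ω₂, ω₅}
  {ω₁, ω₂, ω₅, ω₆}  = {ω₂, ω₅} ∪ {ω₁, ω₆}
Pass 3 adds 4:
  {ω₃, ω₄}  = ᶜ of {ω₁, ω₂, ω₅, ω₆}
  {ω₁, ω₄, ω₆}  = ᶜ of {ω₂, ω₃, ω₅}
  {ω₂, ω₄, ω₅}  = ᶜ of {ω₁, ω₃, ω₆}
  {ω₁, ω₂, ω₃, ω₅, ω₆}  = {ω₃} ∪ {ω₁, ω₂, ω₅, ω₆}
Pass 4. New:
  {ω₄}  = ᶜ of {ω₁, ω₂, ω₃, ω₅, ω₆}
Pass 5: stable.

Therefore σ(𝒜) = { {}, {ω₃}, {ω₄}, {ω₁, ω₆}, {ω₂, ω₅}, {ω₃, ω₄}, {ω₁, ω₃, ω₆}, {ω₁, ω₄, ω₆}, {ω₂, ω₃, ω₅}, {ω₂, ω₄, ω₅}, {ω₁, ω₂, ω₅, ω₆}, {ω₁, ω₃, ω₄, ω₆}, {ω₂, ω₃, ω₄, ω₅}, {ω₁, ω₂, ω₃, ω₅, ω₆}, {ω₁, ω₂, ω₄, ω₅, ω₆}, X } (|σ(𝒜)| = 16).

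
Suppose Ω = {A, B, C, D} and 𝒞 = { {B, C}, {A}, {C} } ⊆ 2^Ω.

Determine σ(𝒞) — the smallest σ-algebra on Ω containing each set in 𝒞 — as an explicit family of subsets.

|σ(𝒞)| = 16.  σ(𝒞) = { {}, {A}, {B}, {C}, {D}, {A, B}, {A, C}, {A, D}, {B, C}, {B, D}, {C, D}, {A, B, C}, {A, B, D}, {A, C, D}, {B, C, D}, Ω }

Working:
Seed the family with 𝒞 together with ∅ and Ω: { {}, {A}, {C}, {B, C}, Ω }.
Iteration 1: +5 →
  {A, C}  = {C} ∪ {A}
  {A, D}  = complement {B, C}
  {A, B, C}  = {B, C} ∪ {A}
  {A, B, D}  = complement {C}
  {B, C, D}  = complement {A}
  |family| = 10
Iteration 2. New:
  {D}  = complement {A, B, C}
  {B, D}  = complement {A, C}
  {A, C, D}  = {C} ∪ {A, D}
  |family| = 13
Iteration 3. New:
  {B}  = complement {A, C, D}
  {C, D}  = {C} ∪ {D}
  |family| = 15
Iteration 4: +1 →
  {A, B}  = complement {C, D}
  |family| = 16
Iteration 5: no new sets; the family is a σ-algebra.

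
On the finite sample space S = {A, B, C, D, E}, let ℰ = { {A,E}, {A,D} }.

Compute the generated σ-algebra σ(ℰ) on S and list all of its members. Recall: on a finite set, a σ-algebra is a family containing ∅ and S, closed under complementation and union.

Take S₀ = ℰ ∪ {∅, S} = { ∅, {A,D}, {A,E}, S }.
Iteration 1: +3 →
  {A,D,E}  = {A,E} ∪ {A,D}
  {B,C,D}  = ᶜ of {A,E}
  {B,C,E}  = ᶜ of {A,D}
  — 7 sets.
Iteration 2: 4 new —
  {B,C}  = ᶜ of {A,D,E}
  {A,B,C,D}  = {B,C,D} ∪ {A,D}
  {A,B,C,E}  = {B,C,E} ∪ {A,E}
  {B,C,D,E}  = {B,C,E} ∪ {B,C,D}
  — 11 sets.
Iteration 3. New:
  {A}  = ᶜ of {B,C,D,E}
  {D}  = ᶜ of {A,B,C,E}
  {E}  = ᶜ of {A,B,C,D}
  — 14 sets.
Iteration 4 (2 new):
  {D,E}  = {D} ∪ {E}
  {A,B,C}  = {B,C} ∪ {A}
  — 16 sets.
Iteration 5 adds nothing — fixpoint reached.

σ(ℰ) = { ∅, {A}, {D}, {E}, {A,D}, {A,E}, {B,C}, {D,E}, {A,B,C}, {A,D,E}, {B,C,D}, {B,C,E}, {A,B,C,D}, {A,B,C,E}, {B,C,D,E}, S }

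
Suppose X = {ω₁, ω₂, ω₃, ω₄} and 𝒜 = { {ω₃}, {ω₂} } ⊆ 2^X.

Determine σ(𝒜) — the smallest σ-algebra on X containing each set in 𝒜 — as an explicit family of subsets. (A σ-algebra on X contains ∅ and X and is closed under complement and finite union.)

|σ(𝒜)| = 8.  σ(𝒜) = { {}, {ω₂}, {ω₃}, {ω₁, ω₄}, {ω₂, ω₃}, {ω₁, ω₂, ω₄}, {ω₁, ω₃, ω₄}, X }

Trace:
Take S₀ = 𝒜 ∪ {∅, X} = { {}, {ω₂}, {ω₃}, X }.
Step 1. New:
  {ω₂, ω₃}  = {ω₃} ∪ {ω₂}
  {ω₁, ω₂, ω₄}  = ᶜ of {ω₃}
  {ω₁, ω₃, ω₄}  = ᶜ of {ω₂}
  |family| = 7
Step 2: +1 →
  {ω₁, ω₄}  = ᶜ of {ω₂, ω₃}
  |family| = 8
Step 3: closed — nothing new.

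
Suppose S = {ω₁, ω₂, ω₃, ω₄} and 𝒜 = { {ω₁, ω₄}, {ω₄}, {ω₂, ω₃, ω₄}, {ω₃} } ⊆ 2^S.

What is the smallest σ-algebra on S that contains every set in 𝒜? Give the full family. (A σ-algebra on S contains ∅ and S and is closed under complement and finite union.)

Start: 𝒜 ∪ {∅, S} = { {}, {ω₃}, {ω₄}, {ω₁, ω₄}, {ω₂, ω₃, ω₄}, S }.
Step 1. New:
  {ω₁}  = {ω₂, ω₃, ω₄}ᶜ
  {ω₂, ω₃}  = {ω₁, ω₄}ᶜ
  {ω₃, ω₄}  = {ω₃} ∪ {ω₄}
  {ω₁, ω₂, ω₃}  = {ω₄}ᶜ
  {ω₁, ω₂, ω₄}  = {ω₃}ᶜ
  {ω₁, ω₃, ω₄}  = {ω₃} ∪ {ω₁, ω₄}
  — 12 sets.
Step 2. New:
  {ω₂}  = {ω₁, ω₃, ω₄}ᶜ
  {ω₁, ω₂}  = {ω₃, ω₄}ᶜ
  {ω₁, ω₃}  = {ω₃} ∪ {ω₁}
  — 15 sets.
Step 3. New:
  {ω₂, ω₄}  = {ω₁, ω₃}ᶜ
  — 16 sets.
Step 4 adds nothing — fixpoint reached.

|σ(𝒜)| = 16.  σ(𝒜) = { {}, {ω₁}, {ω₂}, {ω₃}, {ω₄}, {ω₁, ω₂}, {ω₁, ω₃}, {ω₁, ω₄}, {ω₂, ω₃}, {ω₂, ω₄}, {ω₃, ω₄}, {ω₁, ω₂, ω₃}, {ω₁, ω₂, ω₄}, {ω₁, ω₃, ω₄}, {ω₂, ω₃, ω₄}, S }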